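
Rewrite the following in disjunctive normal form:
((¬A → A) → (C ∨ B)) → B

((¬A → A) → (C ∨ B)) → B
≡ ¬((¬A → A) → (C ∨ B)) ∨ B   [eliminate →]
≡ ¬(¬(¬A → A) ∨ C ∨ B) ∨ B   [eliminate →]
≡ ¬(¬(¬¬A ∨ A) ∨ C ∨ B) ∨ B   [eliminate →]
≡ (¬¬(¬¬A ∨ A) ∧ ¬C ∧ ¬B) ∨ B   [De Morgan]
≡ ((¬¬A ∨ A) ∧ ¬C ∧ ¬B) ∨ B   [double negation]
≡ ((A ∨ A) ∧ ¬C ∧ ¬B) ∨ B   [double negation]
≡ (A ∧ ¬C ∧ ¬B) ∨ (A ∧ ¬C ∧ ¬B) ∨ B   [distribute ∧ over ∨]
≡ (A ∧ ¬C ∧ ¬B) ∨ B   [simplify]

(A ∧ ¬C ∧ ¬B) ∨ B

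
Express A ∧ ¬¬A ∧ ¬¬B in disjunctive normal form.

A ∧ ¬¬A ∧ ¬¬B
= A ∧ A ∧ ¬¬B
= A ∧ A ∧ B
= A ∧ B

A ∧ B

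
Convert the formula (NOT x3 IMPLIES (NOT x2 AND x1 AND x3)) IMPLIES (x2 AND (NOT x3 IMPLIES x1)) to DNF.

NOT x3 OR (x2 AND x3) OR (x2 AND x1)

(NOT x3 IMPLIES (NOT x2 AND x1 AND x3)) IMPLIES (x2 AND (NOT x3 IMPLIES x1))
≡ NOT (NOT x3 IMPLIES (NOT x2 AND x1 AND x3)) OR (x2 AND (NOT x3 IMPLIES x1))   — eliminate IMPLIES
≡ NOT (NOT NOT x3 OR (NOT x2 AND x1 AND x3)) OR (x2 AND (NOT x3 IMPLIES x1))   — eliminate IMPLIES
≡ NOT (NOT NOT x3 OR (NOT x2 AND x1 AND x3)) OR (x2 AND (NOT NOT x3 OR x1))   — eliminate IMPLIES
≡ (NOT NOT NOT x3 AND NOT (NOT x2 AND x1 AND x3)) OR (x2 AND (NOT NOT x3 OR x1))   — De Morgan
≡ (NOT x3 AND NOT (NOT x2 AND x1 AND x3)) OR (x2 AND (NOT NOT x3 OR x1))   — double negation
≡ (NOT x3 AND (NOT NOT x2 OR NOT x1 OR NOT x3)) OR (x2 AND (NOT NOT x3 OR x1))   — De Morgan
≡ (NOT x3 AND (x2 OR NOT x1 OR NOT x3)) OR (x2 AND (NOT NOT x3 OR x1))   — double negation
≡ (NOT x3 AND (x2 OR NOT x1 OR NOT x3)) OR (x2 AND (x3 OR x1))   — double negation
≡ (NOT x3 AND x2) OR (NOT x3 AND NOT x1) OR (NOT x3 AND NOT x3) OR (x2 AND x3) OR (x2 AND x1)   — distribute AND over OR
≡ NOT x3 OR (x2 AND x3) OR (x2 AND x1)   — simplify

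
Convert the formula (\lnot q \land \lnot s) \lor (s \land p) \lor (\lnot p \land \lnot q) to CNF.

(\lnot q \lor s) \land (\lnot q \lor p)

(\lnot q \land \lnot s) \lor (s \land p) \lor (\lnot p \land \lnot q)
⇔ (\lnot q \lor s \lor \lnot p) \land (\lnot q \lor s \lor \lnot q) \land (\lnot q \lor p \lor \lnot p) \land (\lnot q \lor p \lor \lnot q) \land (\lnot s \lor s \lor \lnot p) \land (\lnot s \lor s \lor \lnot q) \land (\lnot s \lor p \lor \lnot p) \land (\lnot s \lor p \lor \lnot q)   [distribute \lor over \land]
⇔ (\lnot q \lor s) \land (\lnot q \lor p)   [simplify]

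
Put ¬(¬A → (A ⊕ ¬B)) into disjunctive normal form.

¬A ∧ B

¬(¬A → (A ⊕ ¬B))
= ¬(¬¬A ∨ (A ⊕ ¬B))   (eliminate →)
= ¬(¬¬A ∨ (A ∧ ¬¬B) ∨ (¬A ∧ ¬B))   (expand ⊕)
= ¬¬¬A ∧ ¬(A ∧ ¬¬B) ∧ ¬(¬A ∧ ¬B)   (De Morgan)
= ¬A ∧ ¬(A ∧ ¬¬B) ∧ ¬(¬A ∧ ¬B)   (double negation)
= ¬A ∧ (¬A ∨ ¬¬¬B) ∧ ¬(¬A ∧ ¬B)   (De Morgan)
= ¬A ∧ (¬A ∨ ¬B) ∧ ¬(¬A ∧ ¬B)   (double negation)
= ¬A ∧ (¬A ∨ ¬B) ∧ (¬¬A ∨ ¬¬B)   (De Morgan)
= ¬A ∧ (¬A ∨ ¬B) ∧ (A ∨ ¬¬B)   (double negation)
= ¬A ∧ (¬A ∨ ¬B) ∧ (A ∨ B)   (double negation)
= (¬A ∧ ¬A ∧ A) ∨ (¬A ∧ ¬A ∧ B) ∨ (¬A ∧ ¬B ∧ A) ∨ (¬A ∧ ¬B ∧ B)   (distribute ∧ over ∨)
= ¬A ∧ B   (simplify)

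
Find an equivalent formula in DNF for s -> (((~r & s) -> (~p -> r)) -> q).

s -> (((~r & s) -> (~p -> r)) -> q)
≡ ~s | (((~r & s) -> (~p -> r)) -> q)   [eliminate ->]
≡ ~s | ~((~r & s) -> (~p -> r)) | q   [eliminate ->]
≡ ~s | ~(~(~r & s) | (~p -> r)) | q   [eliminate ->]
≡ ~s | ~(~(~r & s) | ~~p | r) | q   [eliminate ->]
≡ ~s | (~~(~r & s) & ~~~p & ~r) | q   [De Morgan]
≡ ~s | (~r & s & ~~~p & ~r) | q   [double negation]
≡ ~s | (~r & s & ~p & ~r) | q   [double negation]
≡ ~s | (~r & s & ~p) | q   [simplify]

~s | (~r & s & ~p) | q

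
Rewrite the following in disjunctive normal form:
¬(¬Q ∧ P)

Q ∨ ¬P

¬(¬Q ∧ P)
≡ ¬¬Q ∨ ¬P   [De Morgan]
≡ Q ∨ ¬P   [double negation]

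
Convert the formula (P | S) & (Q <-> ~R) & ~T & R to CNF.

(P | S) & (~Q | ~R) & ~T & R

(P | S) & (Q <-> ~R) & ~T & R
= (P | S) & (Q -> ~R) & (~R -> Q) & ~T & R   [eliminate <->]
= (P | S) & (~Q | ~R) & (~R -> Q) & ~T & R   [eliminate ->]
= (P | S) & (~Q | ~R) & (~~R | Q) & ~T & R   [eliminate ->]
= (P | S) & (~Q | ~R) & (R | Q) & ~T & R   [double negation]
= (P | S) & (~Q | ~R) & ~T & R   [simplify]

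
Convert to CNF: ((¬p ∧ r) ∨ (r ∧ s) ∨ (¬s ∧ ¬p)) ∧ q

((¬p ∧ r) ∨ (r ∧ s) ∨ (¬s ∧ ¬p)) ∧ q
≡ (¬p ∨ r ∨ ¬s) ∧ (¬p ∨ r ∨ ¬p) ∧ (¬p ∨ s ∨ ¬s) ∧ (¬p ∨ s ∨ ¬p) ∧ (r ∨ r ∨ ¬s) ∧ (r ∨ r ∨ ¬p) ∧ (r ∨ s ∨ ¬s) ∧ (r ∨ s ∨ ¬p) ∧ q   — distribute ∨ over ∧
≡ (¬p ∨ r) ∧ (¬p ∨ s) ∧ (r ∨ ¬s) ∧ q   — simplify

(¬p ∨ r) ∧ (¬p ∨ s) ∧ (r ∨ ¬s) ∧ q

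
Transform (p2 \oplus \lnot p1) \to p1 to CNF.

(p2 \oplus \lnot p1) \to p1
≡ \lnot (p2 \oplus \lnot p1) \lor p1   [eliminate \to]
≡ \lnot ((p2 \lor \lnot p1) \land \lnot (p2 \land \lnot p1)) \lor p1   [expand \oplus]
≡ \lnot (p2 \lor \lnot p1) \lor \lnot \lnot (p2 \land \lnot p1) \lor p1   [De Morgan]
≡ (\lnot p2 \land \lnot \lnot p1) \lor \lnot \lnot (p2 \land \lnot p1) \lor p1   [De Morgan]
≡ (\lnot p2 \land p1) \lor \lnot \lnot (p2 \land \lnot p1) \lor p1   [double negation]
≡ (\lnot p2 \land p1) \lor (p2 \land \lnot p1) \lor p1   [double negation]
≡ (\lnot p2 \lor p2 \lor p1) \land (\lnot p2 \lor \lnot p1 \lor p1) \land (p1 \lor p2 \lor p1) \land (p1 \lor \lnot p1 \lor p1)   [distribute \lor over \land]
≡ p1 \lor p2   [simplify]

p1 \lor p2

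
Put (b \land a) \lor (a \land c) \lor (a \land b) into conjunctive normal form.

(b \land a) \lor (a \land c) \lor (a \land b)
= (b \lor a \lor a) \land (b \lor a \lor b) \land (b \lor c \lor a) \land (b \lor c \lor b) \land (a \lor a \lor a) \land (a \lor a \lor b) \land (a \lor c \lor a) \land (a \lor c \lor b)   (distribute \lor over \land)
= (b \lor c) \land a   (simplify)

(b \lor c) \land a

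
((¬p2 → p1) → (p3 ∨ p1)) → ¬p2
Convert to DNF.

(p2 ∧ ¬p3 ∧ ¬p1) ∨ ¬p2

((¬p2 → p1) → (p3 ∨ p1)) → ¬p2
⇔ ¬((¬p2 → p1) → (p3 ∨ p1)) ∨ ¬p2   [eliminate →]
⇔ ¬(¬(¬p2 → p1) ∨ p3 ∨ p1) ∨ ¬p2   [eliminate →]
⇔ ¬(¬(¬¬p2 ∨ p1) ∨ p3 ∨ p1) ∨ ¬p2   [eliminate →]
⇔ (¬¬(¬¬p2 ∨ p1) ∧ ¬p3 ∧ ¬p1) ∨ ¬p2   [De Morgan]
⇔ ((¬¬p2 ∨ p1) ∧ ¬p3 ∧ ¬p1) ∨ ¬p2   [double negation]
⇔ ((p2 ∨ p1) ∧ ¬p3 ∧ ¬p1) ∨ ¬p2   [double negation]
⇔ (p2 ∧ ¬p3 ∧ ¬p1) ∨ (p1 ∧ ¬p3 ∧ ¬p1) ∨ ¬p2   [distribute ∧ over ∨]
⇔ (p2 ∧ ¬p3 ∧ ¬p1) ∨ ¬p2   [simplify]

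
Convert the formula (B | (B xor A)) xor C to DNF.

(B & ~C) | (~B & A & ~C) | (~B & ~A & C)

(B | (B xor A)) xor C
⇔ ((B | (B xor A)) & ~C) | (~(B | (B xor A)) & C)   [expand xor]
⇔ ((B | (B & ~A) | (~B & A)) & ~C) | (~(B | (B xor A)) & C)   [expand xor]
⇔ ((B | (B & ~A) | (~B & A)) & ~C) | (~(B | (B & ~A) | (~B & A)) & C)   [expand xor]
⇔ ((B | (B & ~A) | (~B & A)) & ~C) | (~B & ~(B & ~A) & ~(~B & A) & C)   [De Morgan]
⇔ ((B | (B & ~A) | (~B & A)) & ~C) | (~B & (~B | ~~A) & ~(~B & A) & C)   [De Morgan]
⇔ ((B | (B & ~A) | (~B & A)) & ~C) | (~B & (~B | A) & ~(~B & A) & C)   [double negation]
⇔ ((B | (B & ~A) | (~B & A)) & ~C) | (~B & (~B | A) & (~~B | ~A) & C)   [De Morgan]
⇔ ((B | (B & ~A) | (~B & A)) & ~C) | (~B & (~B | A) & (B | ~A) & C)   [double negation]
⇔ (B & ~C) | (B & ~A & ~C) | (~B & A & ~C) | (~B & ~B & B & C) | (~B & ~B & ~A & C) | (~B & A & B & C) | (~B & A & ~A & C)   [distribute & over |]
⇔ (B & ~C) | (~B & A & ~C) | (~B & ~A & C)   [simplify]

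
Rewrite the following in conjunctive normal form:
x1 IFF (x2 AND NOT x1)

x1 IFF (x2 AND NOT x1)
⇔ (x1 IMPLIES (x2 AND NOT x1)) AND ((x2 AND NOT x1) IMPLIES x1)   — eliminate IFF
⇔ (NOT x1 OR (x2 AND NOT x1)) AND ((x2 AND NOT x1) IMPLIES x1)   — eliminate IMPLIES
⇔ (NOT x1 OR (x2 AND NOT x1)) AND (NOT (x2 AND NOT x1) OR x1)   — eliminate IMPLIES
⇔ (NOT x1 OR (x2 AND NOT x1)) AND (NOT x2 OR NOT NOT x1 OR x1)   — De Morgan
⇔ (NOT x1 OR (x2 AND NOT x1)) AND (NOT x2 OR x1 OR x1)   — double negation
⇔ (NOT x1 OR x2) AND (NOT x1 OR NOT x1) AND (NOT x2 OR x1 OR x1)   — distribute OR over AND
⇔ NOT x1 AND (NOT x2 OR x1)   — simplify

NOT x1 AND (NOT x2 OR x1)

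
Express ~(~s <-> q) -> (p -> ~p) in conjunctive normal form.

~(~s <-> q) -> (p -> ~p)
≡ ~~(~s <-> q) | (p -> ~p)   — eliminate ->
≡ ~~((~s -> q) & (q -> ~s)) | (p -> ~p)   — eliminate <->
≡ ~~((~~s | q) & (q -> ~s)) | (p -> ~p)   — eliminate ->
≡ ~~((~~s | q) & (~q | ~s)) | (p -> ~p)   — eliminate ->
≡ ~~((~~s | q) & (~q | ~s)) | ~p | ~p   — eliminate ->
≡ ((~~s | q) & (~q | ~s)) | ~p | ~p   — double negation
≡ ((s | q) & (~q | ~s)) | ~p | ~p   — double negation
≡ (s | q | ~p | ~p) & (~q | ~s | ~p | ~p)   — distribute | over &
≡ (s | q | ~p) & (~q | ~s | ~p)   — simplify

(s | q | ~p) & (~q | ~s | ~p)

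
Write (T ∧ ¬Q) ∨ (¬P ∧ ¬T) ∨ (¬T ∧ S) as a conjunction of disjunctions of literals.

(T ∨ ¬P ∨ S) ∧ (¬Q ∨ ¬P ∨ S) ∧ (¬Q ∨ ¬T)

(T ∧ ¬Q) ∨ (¬P ∧ ¬T) ∨ (¬T ∧ S)
= (T ∨ ¬P ∨ ¬T) ∧ (T ∨ ¬P ∨ S) ∧ (T ∨ ¬T ∨ ¬T) ∧ (T ∨ ¬T ∨ S) ∧ (¬Q ∨ ¬P ∨ ¬T) ∧ (¬Q ∨ ¬P ∨ S) ∧ (¬Q ∨ ¬T ∨ ¬T) ∧ (¬Q ∨ ¬T ∨ S)   — distribute ∨ over ∧
= (T ∨ ¬P ∨ S) ∧ (¬Q ∨ ¬P ∨ S) ∧ (¬Q ∨ ¬T)   — simplify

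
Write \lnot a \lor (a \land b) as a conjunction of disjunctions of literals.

\lnot a \lor (a \land b)
⇔ (\lnot a \lor a) \land (\lnot a \lor b)   (distribute \lor over \land)
⇔ \lnot a \lor b   (simplify)

\lnot a \lor b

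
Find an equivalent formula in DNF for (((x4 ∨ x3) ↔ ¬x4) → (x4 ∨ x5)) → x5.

(((x4 ∨ x3) ↔ ¬x4) → (x4 ∨ x5)) → x5
= ¬(((x4 ∨ x3) ↔ ¬x4) → (x4 ∨ x5)) ∨ x5   [eliminate →]
= ¬(¬((x4 ∨ x3) ↔ ¬x4) ∨ x4 ∨ x5) ∨ x5   [eliminate →]
= ¬(¬(((x4 ∨ x3) → ¬x4) ∧ (¬x4 → (x4 ∨ x3))) ∨ x4 ∨ x5) ∨ x5   [eliminate ↔]
= ¬(¬((¬(x4 ∨ x3) ∨ ¬x4) ∧ (¬x4 → (x4 ∨ x3))) ∨ x4 ∨ x5) ∨ x5   [eliminate →]
= ¬(¬((¬(x4 ∨ x3) ∨ ¬x4) ∧ (¬¬x4 ∨ x4 ∨ x3)) ∨ x4 ∨ x5) ∨ x5   [eliminate →]
= (¬¬((¬(x4 ∨ x3) ∨ ¬x4) ∧ (¬¬x4 ∨ x4 ∨ x3)) ∧ ¬x4 ∧ ¬x5) ∨ x5   [De Morgan]
= ((¬(x4 ∨ x3) ∨ ¬x4) ∧ (¬¬x4 ∨ x4 ∨ x3) ∧ ¬x4 ∧ ¬x5) ∨ x5   [double negation]
= (((¬x4 ∧ ¬x3) ∨ ¬x4) ∧ (¬¬x4 ∨ x4 ∨ x3) ∧ ¬x4 ∧ ¬x5) ∨ x5   [De Morgan]
= (((¬x4 ∧ ¬x3) ∨ ¬x4) ∧ (x4 ∨ x4 ∨ x3) ∧ ¬x4 ∧ ¬x5) ∨ x5   [double negation]
= (¬x4 ∧ ¬x3 ∧ x4 ∧ ¬x4 ∧ ¬x5) ∨ (¬x4 ∧ ¬x3 ∧ x4 ∧ ¬x4 ∧ ¬x5) ∨ (¬x4 ∧ ¬x3 ∧ x3 ∧ ¬x4 ∧ ¬x5) ∨ (¬x4 ∧ x4 ∧ ¬x4 ∧ ¬x5) ∨ (¬x4 ∧ x4 ∧ ¬x4 ∧ ¬x5) ∨ (¬x4 ∧ x3 ∧ ¬x4 ∧ ¬x5) ∨ x5   [distribute ∧ over ∨]
= (¬x4 ∧ x3 ∧ ¬x5) ∨ x5   [simplify]

(¬x4 ∧ x3 ∧ ¬x5) ∨ x5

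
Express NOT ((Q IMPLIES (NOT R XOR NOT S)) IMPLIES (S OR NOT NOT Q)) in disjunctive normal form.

NOT Q AND NOT S

NOT ((Q IMPLIES (NOT R XOR NOT S)) IMPLIES (S OR NOT NOT Q))
⇔ NOT (NOT (Q IMPLIES (NOT R XOR NOT S)) OR S OR NOT NOT Q)
⇔ NOT (NOT (NOT Q OR (NOT R XOR NOT S)) OR S OR NOT NOT Q)
⇔ NOT (NOT (NOT Q OR (NOT R AND NOT NOT S) OR (NOT NOT R AND NOT S)) OR S OR NOT NOT Q)
⇔ NOT NOT (NOT Q OR (NOT R AND NOT NOT S) OR (NOT NOT R AND NOT S)) AND NOT S AND NOT NOT NOT Q
⇔ (NOT Q OR (NOT R AND NOT NOT S) OR (NOT NOT R AND NOT S)) AND NOT S AND NOT NOT NOT Q
⇔ (NOT Q OR (NOT R AND S) OR (NOT NOT R AND NOT S)) AND NOT S AND NOT NOT NOT Q
⇔ (NOT Q OR (NOT R AND S) OR (R AND NOT S)) AND NOT S AND NOT NOT NOT Q
⇔ (NOT Q OR (NOT R AND S) OR (R AND NOT S)) AND NOT S AND NOT Q
⇔ (NOT Q AND NOT S AND NOT Q) OR (NOT R AND S AND NOT S AND NOT Q) OR (R AND NOT S AND NOT S AND NOT Q)
⇔ NOT Q AND NOT S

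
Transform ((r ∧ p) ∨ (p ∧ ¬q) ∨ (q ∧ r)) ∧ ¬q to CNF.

(r ∨ p) ∧ (p ∨ q) ∧ ¬q

((r ∧ p) ∨ (p ∧ ¬q) ∨ (q ∧ r)) ∧ ¬q
⇔ (r ∨ p ∨ q) ∧ (r ∨ p ∨ r) ∧ (r ∨ ¬q ∨ q) ∧ (r ∨ ¬q ∨ r) ∧ (p ∨ p ∨ q) ∧ (p ∨ p ∨ r) ∧ (p ∨ ¬q ∨ q) ∧ (p ∨ ¬q ∨ r) ∧ ¬q
⇔ (r ∨ p) ∧ (p ∨ q) ∧ ¬q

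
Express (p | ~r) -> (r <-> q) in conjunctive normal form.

(~p | ~r | q) & (r | ~q)

(p | ~r) -> (r <-> q)
⇔ ~(p | ~r) | (r <-> q)   (eliminate ->)
⇔ ~(p | ~r) | ((r -> q) & (q -> r))   (eliminate <->)
⇔ ~(p | ~r) | ((~r | q) & (q -> r))   (eliminate ->)
⇔ ~(p | ~r) | ((~r | q) & (~q | r))   (eliminate ->)
⇔ (~p & ~~r) | ((~r | q) & (~q | r))   (De Morgan)
⇔ (~p & r) | ((~r | q) & (~q | r))   (double negation)
⇔ (~p | ~r | q) & (~p | ~q | r) & (r | ~r | q) & (r | ~q | r)   (distribute | over &)
⇔ (~p | ~r | q) & (r | ~q)   (simplify)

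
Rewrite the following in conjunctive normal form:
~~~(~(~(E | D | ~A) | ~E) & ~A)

~~~(~(~(E | D | ~A) | ~E) & ~A)
= ~(~(~(E | D | ~A) | ~E) & ~A)   — double negation
= ~~(~(E | D | ~A) | ~E) | ~~A   — De Morgan
= ~(E | D | ~A) | ~E | ~~A   — double negation
= (~E & ~D & ~~A) | ~E | ~~A   — De Morgan
= (~E & ~D & A) | ~E | ~~A   — double negation
= (~E & ~D & A) | ~E | A   — double negation
= (~E | ~E | A) & (~D | ~E | A) & (A | ~E | A)   — distribute | over &
= ~E | A   — simplify

~E | A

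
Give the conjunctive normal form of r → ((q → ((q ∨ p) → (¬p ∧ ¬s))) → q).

¬r ∨ q

r → ((q → ((q ∨ p) → (¬p ∧ ¬s))) → q)
= ¬r ∨ ((q → ((q ∨ p) → (¬p ∧ ¬s))) → q)   [eliminate →]
= ¬r ∨ ¬(q → ((q ∨ p) → (¬p ∧ ¬s))) ∨ q   [eliminate →]
= ¬r ∨ ¬(¬q ∨ ((q ∨ p) → (¬p ∧ ¬s))) ∨ q   [eliminate →]
= ¬r ∨ ¬(¬q ∨ ¬(q ∨ p) ∨ (¬p ∧ ¬s)) ∨ q   [eliminate →]
= ¬r ∨ (¬¬q ∧ ¬¬(q ∨ p) ∧ ¬(¬p ∧ ¬s)) ∨ q   [De Morgan]
= ¬r ∨ (q ∧ ¬¬(q ∨ p) ∧ ¬(¬p ∧ ¬s)) ∨ q   [double negation]
= ¬r ∨ (q ∧ (q ∨ p) ∧ ¬(¬p ∧ ¬s)) ∨ q   [double negation]
= ¬r ∨ (q ∧ (q ∨ p) ∧ (¬¬p ∨ ¬¬s)) ∨ q   [De Morgan]
= ¬r ∨ (q ∧ (q ∨ p) ∧ (p ∨ ¬¬s)) ∨ q   [double negation]
= ¬r ∨ (q ∧ (q ∨ p) ∧ (p ∨ s)) ∨ q   [double negation]
= (¬r ∨ q ∨ q) ∧ (¬r ∨ q ∨ p ∨ q) ∧ (¬r ∨ p ∨ s ∨ q)   [distribute ∨ over ∧]
= ¬r ∨ q   [simplify]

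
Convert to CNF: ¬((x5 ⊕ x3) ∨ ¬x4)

¬((x5 ⊕ x3) ∨ ¬x4)
≡ ¬(((x5 ∨ x3) ∧ ¬(x5 ∧ x3)) ∨ ¬x4)   — expand ⊕
≡ ¬((x5 ∨ x3) ∧ ¬(x5 ∧ x3)) ∧ ¬¬x4   — De Morgan
≡ (¬(x5 ∨ x3) ∨ ¬¬(x5 ∧ x3)) ∧ ¬¬x4   — De Morgan
≡ ((¬x5 ∧ ¬x3) ∨ ¬¬(x5 ∧ x3)) ∧ ¬¬x4   — De Morgan
≡ ((¬x5 ∧ ¬x3) ∨ (x5 ∧ x3)) ∧ ¬¬x4   — double negation
≡ ((¬x5 ∧ ¬x3) ∨ (x5 ∧ x3)) ∧ x4   — double negation
≡ (¬x5 ∨ x5) ∧ (¬x5 ∨ x3) ∧ (¬x3 ∨ x5) ∧ (¬x3 ∨ x3) ∧ x4   — distribute ∨ over ∧
≡ (¬x5 ∨ x3) ∧ (¬x3 ∨ x5) ∧ x4   — simplify

(¬x5 ∨ x3) ∧ (¬x3 ∨ x5) ∧ x4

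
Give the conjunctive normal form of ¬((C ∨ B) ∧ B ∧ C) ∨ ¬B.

¬C ∨ ¬B

¬((C ∨ B) ∧ B ∧ C) ∨ ¬B
≡ ¬(C ∨ B) ∨ ¬B ∨ ¬C ∨ ¬B   — De Morgan
≡ (¬C ∧ ¬B) ∨ ¬B ∨ ¬C ∨ ¬B   — De Morgan
≡ (¬C ∨ ¬B ∨ ¬C ∨ ¬B) ∧ (¬B ∨ ¬B ∨ ¬C ∨ ¬B)   — distribute ∨ over ∧
≡ ¬C ∨ ¬B   — simplify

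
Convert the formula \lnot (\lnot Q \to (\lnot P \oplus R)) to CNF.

\lnot Q \land (P \lor R) \land (\lnot R \lor \lnot P)

\lnot (\lnot Q \to (\lnot P \oplus R))
≡ \lnot (\lnot \lnot Q \lor (\lnot P \oplus R))   [eliminate \to]
≡ \lnot (\lnot \lnot Q \lor ((\lnot P \lor R) \land \lnot (\lnot P \land R)))   [expand \oplus]
≡ \lnot \lnot \lnot Q \land \lnot ((\lnot P \lor R) \land \lnot (\lnot P \land R))   [De Morgan]
≡ \lnot Q \land \lnot ((\lnot P \lor R) \land \lnot (\lnot P \land R))   [double negation]
≡ \lnot Q \land (\lnot (\lnot P \lor R) \lor \lnot \lnot (\lnot P \land R))   [De Morgan]
≡ \lnot Q \land ((\lnot \lnot P \land \lnot R) \lor \lnot \lnot (\lnot P \land R))   [De Morgan]
≡ \lnot Q \land ((P \land \lnot R) \lor \lnot \lnot (\lnot P \land R))   [double negation]
≡ \lnot Q \land ((P \land \lnot R) \lor (\lnot P \land R))   [double negation]
≡ \lnot Q \land (P \lor \lnot P) \land (P \lor R) \land (\lnot R \lor \lnot P) \land (\lnot R \lor R)   [distribute \lor over \land]
≡ \lnot Q \land (P \lor R) \land (\lnot R \lor \lnot P)   [simplify]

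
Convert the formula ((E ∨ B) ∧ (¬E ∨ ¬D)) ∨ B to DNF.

(E ∧ ¬D) ∨ B

((E ∨ B) ∧ (¬E ∨ ¬D)) ∨ B
≡ (E ∧ ¬E) ∨ (E ∧ ¬D) ∨ (B ∧ ¬E) ∨ (B ∧ ¬D) ∨ B   [distribute ∧ over ∨]
≡ (E ∧ ¬D) ∨ B   [simplify]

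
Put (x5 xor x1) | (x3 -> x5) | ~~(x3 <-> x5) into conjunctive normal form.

x5 | x1 | ~x3

(x5 xor x1) | (x3 -> x5) | ~~(x3 <-> x5)
≡ ((x5 | x1) & ~(x5 & x1)) | (x3 -> x5) | ~~(x3 <-> x5)
≡ ((x5 | x1) & ~(x5 & x1)) | ~x3 | x5 | ~~(x3 <-> x5)
≡ ((x5 | x1) & ~(x5 & x1)) | ~x3 | x5 | ~~((x3 -> x5) & (x5 -> x3))
≡ ((x5 | x1) & ~(x5 & x1)) | ~x3 | x5 | ~~((~x3 | x5) & (x5 -> x3))
≡ ((x5 | x1) & ~(x5 & x1)) | ~x3 | x5 | ~~((~x3 | x5) & (~x5 | x3))
≡ ((x5 | x1) & (~x5 | ~x1)) | ~x3 | x5 | ~~((~x3 | x5) & (~x5 | x3))
≡ ((x5 | x1) & (~x5 | ~x1)) | ~x3 | x5 | ((~x3 | x5) & (~x5 | x3))
≡ (x5 | x1 | ~x3 | x5 | ~x3 | x5) & (x5 | x1 | ~x3 | x5 | ~x5 | x3) & (~x5 | ~x1 | ~x3 | x5 | ~x3 | x5) & (~x5 | ~x1 | ~x3 | x5 | ~x5 | x3)
≡ x5 | x1 | ~x3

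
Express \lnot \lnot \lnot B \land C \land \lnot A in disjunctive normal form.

\lnot B \land C \land \lnot A

\lnot \lnot \lnot B \land C \land \lnot A
⇔ \lnot B \land C \land \lnot A   [double negation]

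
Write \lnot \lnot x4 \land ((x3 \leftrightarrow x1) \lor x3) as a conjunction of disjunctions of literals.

x4 \land (\lnot x1 \lor x3)

\lnot \lnot x4 \land ((x3 \leftrightarrow x1) \lor x3)
⇔ \lnot \lnot x4 \land (((x3 \to x1) \land (x1 \to x3)) \lor x3)   — eliminate \leftrightarrow
⇔ \lnot \lnot x4 \land (((\lnot x3 \lor x1) \land (x1 \to x3)) \lor x3)   — eliminate \to
⇔ \lnot \lnot x4 \land (((\lnot x3 \lor x1) \land (\lnot x1 \lor x3)) \lor x3)   — eliminate \to
⇔ x4 \land (((\lnot x3 \lor x1) \land (\lnot x1 \lor x3)) \lor x3)   — double negation
⇔ x4 \land (\lnot x3 \lor x1 \lor x3) \land (\lnot x1 \lor x3 \lor x3)   — distribute \lor over \land
⇔ x4 \land (\lnot x1 \lor x3)   — simplify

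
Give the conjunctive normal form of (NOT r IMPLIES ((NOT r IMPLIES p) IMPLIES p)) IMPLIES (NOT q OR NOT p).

NOT p OR NOT q

(NOT r IMPLIES ((NOT r IMPLIES p) IMPLIES p)) IMPLIES (NOT q OR NOT p)
≡ NOT (NOT r IMPLIES ((NOT r IMPLIES p) IMPLIES p)) OR NOT q OR NOT p   — eliminate IMPLIES
≡ NOT (NOT NOT r OR ((NOT r IMPLIES p) IMPLIES p)) OR NOT q OR NOT p   — eliminate IMPLIES
≡ NOT (NOT NOT r OR NOT (NOT r IMPLIES p) OR p) OR NOT q OR NOT p   — eliminate IMPLIES
≡ NOT (NOT NOT r OR NOT (NOT NOT r OR p) OR p) OR NOT q OR NOT p   — eliminate IMPLIES
≡ (NOT NOT NOT r AND NOT NOT (NOT NOT r OR p) AND NOT p) OR NOT q OR NOT p   — De Morgan
≡ (NOT r AND NOT NOT (NOT NOT r OR p) AND NOT p) OR NOT q OR NOT p   — double negation
≡ (NOT r AND (NOT NOT r OR p) AND NOT p) OR NOT q OR NOT p   — double negation
≡ (NOT r AND (r OR p) AND NOT p) OR NOT q OR NOT p   — double negation
≡ (NOT r OR NOT q OR NOT p) AND (r OR p OR NOT q OR NOT p) AND (NOT p OR NOT q OR NOT p)   — distribute OR over AND
≡ NOT p OR NOT q   — simplify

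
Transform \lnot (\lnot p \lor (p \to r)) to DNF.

\lnot (\lnot p \lor (p \to r))
≡ \lnot (\lnot p \lor \lnot p \lor r)   [eliminate \to]
≡ \lnot \lnot p \land \lnot \lnot p \land \lnot r   [De Morgan]
≡ p \land \lnot \lnot p \land \lnot r   [double negation]
≡ p \land p \land \lnot r   [double negation]
≡ p \land \lnot r   [simplify]

p \land \lnot r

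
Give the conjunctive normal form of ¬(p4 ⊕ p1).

(¬p4 ∨ p1) ∧ (¬p1 ∨ p4)

¬(p4 ⊕ p1)
= ¬((p4 ∨ p1) ∧ ¬(p4 ∧ p1))   [expand ⊕]
= ¬(p4 ∨ p1) ∨ ¬¬(p4 ∧ p1)   [De Morgan]
= (¬p4 ∧ ¬p1) ∨ ¬¬(p4 ∧ p1)   [De Morgan]
= (¬p4 ∧ ¬p1) ∨ (p4 ∧ p1)   [double negation]
= (¬p4 ∨ p4) ∧ (¬p4 ∨ p1) ∧ (¬p1 ∨ p4) ∧ (¬p1 ∨ p1)   [distribute ∨ over ∧]
= (¬p4 ∨ p1) ∧ (¬p1 ∨ p4)   [simplify]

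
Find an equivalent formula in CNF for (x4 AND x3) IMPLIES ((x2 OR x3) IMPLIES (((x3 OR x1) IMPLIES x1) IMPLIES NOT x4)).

NOT x4 OR NOT x3 OR NOT x1

(x4 AND x3) IMPLIES ((x2 OR x3) IMPLIES (((x3 OR x1) IMPLIES x1) IMPLIES NOT x4))
= NOT (x4 AND x3) OR ((x2 OR x3) IMPLIES (((x3 OR x1) IMPLIES x1) IMPLIES NOT x4))   — eliminate IMPLIES
= NOT (x4 AND x3) OR NOT (x2 OR x3) OR (((x3 OR x1) IMPLIES x1) IMPLIES NOT x4)   — eliminate IMPLIES
= NOT (x4 AND x3) OR NOT (x2 OR x3) OR NOT ((x3 OR x1) IMPLIES x1) OR NOT x4   — eliminate IMPLIES
= NOT (x4 AND x3) OR NOT (x2 OR x3) OR NOT (NOT (x3 OR x1) OR x1) OR NOT x4   — eliminate IMPLIES
= NOT x4 OR NOT x3 OR NOT (x2 OR x3) OR NOT (NOT (x3 OR x1) OR x1) OR NOT x4   — De Morgan
= NOT x4 OR NOT x3 OR (NOT x2 AND NOT x3) OR NOT (NOT (x3 OR x1) OR x1) OR NOT x4   — De Morgan
= NOT x4 OR NOT x3 OR (NOT x2 AND NOT x3) OR (NOT NOT (x3 OR x1) AND NOT x1) OR NOT x4   — De Morgan
= NOT x4 OR NOT x3 OR (NOT x2 AND NOT x3) OR ((x3 OR x1) AND NOT x1) OR NOT x4   — double negation
= (NOT x4 OR NOT x3 OR NOT x2 OR x3 OR x1 OR NOT x4) AND (NOT x4 OR NOT x3 OR NOT x2 OR NOT x1 OR NOT x4) AND (NOT x4 OR NOT x3 OR NOT x3 OR x3 OR x1 OR NOT x4) AND (NOT x4 OR NOT x3 OR NOT x3 OR NOT x1 OR NOT x4)   — distribute OR over AND
= NOT x4 OR NOT x3 OR NOT x1   — simplify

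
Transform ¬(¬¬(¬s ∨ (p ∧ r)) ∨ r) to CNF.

¬(¬¬(¬s ∨ (p ∧ r)) ∨ r)
⇔ ¬¬¬(¬s ∨ (p ∧ r)) ∧ ¬r   [De Morgan]
⇔ ¬(¬s ∨ (p ∧ r)) ∧ ¬r   [double negation]
⇔ ¬¬s ∧ ¬(p ∧ r) ∧ ¬r   [De Morgan]
⇔ s ∧ ¬(p ∧ r) ∧ ¬r   [double negation]
⇔ s ∧ (¬p ∨ ¬r) ∧ ¬r   [De Morgan]
⇔ s ∧ ¬r   [simplify]

s ∧ ¬r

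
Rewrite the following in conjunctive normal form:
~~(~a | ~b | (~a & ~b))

~~(~a | ~b | (~a & ~b))
= ~a | ~b | (~a & ~b)   [double negation]
= (~a | ~b | ~a) & (~a | ~b | ~b)   [distribute | over &]
= ~a | ~b   [simplify]

~a | ~b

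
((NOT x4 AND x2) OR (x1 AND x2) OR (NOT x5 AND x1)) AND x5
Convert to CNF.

(NOT x4 OR x1) AND (x2 OR x1) AND (x2 OR NOT x5) AND x5

((NOT x4 AND x2) OR (x1 AND x2) OR (NOT x5 AND x1)) AND x5
= (NOT x4 OR x1 OR NOT x5) AND (NOT x4 OR x1 OR x1) AND (NOT x4 OR x2 OR NOT x5) AND (NOT x4 OR x2 OR x1) AND (x2 OR x1 OR NOT x5) AND (x2 OR x1 OR x1) AND (x2 OR x2 OR NOT x5) AND (x2 OR x2 OR x1) AND x5   (distribute OR over AND)
= (NOT x4 OR x1) AND (x2 OR x1) AND (x2 OR NOT x5) AND x5   (simplify)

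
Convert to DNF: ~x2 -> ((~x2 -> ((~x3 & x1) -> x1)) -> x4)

x2 | x4

~x2 -> ((~x2 -> ((~x3 & x1) -> x1)) -> x4)
≡ ~~x2 | ((~x2 -> ((~x3 & x1) -> x1)) -> x4)   [eliminate ->]
≡ ~~x2 | ~(~x2 -> ((~x3 & x1) -> x1)) | x4   [eliminate ->]
≡ ~~x2 | ~(~~x2 | ((~x3 & x1) -> x1)) | x4   [eliminate ->]
≡ ~~x2 | ~(~~x2 | ~(~x3 & x1) | x1) | x4   [eliminate ->]
≡ x2 | ~(~~x2 | ~(~x3 & x1) | x1) | x4   [double negation]
≡ x2 | (~~~x2 & ~~(~x3 & x1) & ~x1) | x4   [De Morgan]
≡ x2 | (~x2 & ~~(~x3 & x1) & ~x1) | x4   [double negation]
≡ x2 | (~x2 & ~x3 & x1 & ~x1) | x4   [double negation]
≡ x2 | x4   [simplify]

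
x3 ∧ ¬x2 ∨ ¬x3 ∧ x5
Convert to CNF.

x3 ∧ ¬x2 ∨ ¬x3 ∧ x5
≡ (x3 ∨ ¬x3) ∧ (x3 ∨ x5) ∧ (¬x2 ∨ ¬x3) ∧ (¬x2 ∨ x5)   (distribute ∨ over ∧)
≡ (x3 ∨ x5) ∧ (¬x2 ∨ ¬x3) ∧ (¬x2 ∨ x5)   (simplify)

(x3 ∨ x5) ∧ (¬x2 ∨ ¬x3) ∧ (¬x2 ∨ x5)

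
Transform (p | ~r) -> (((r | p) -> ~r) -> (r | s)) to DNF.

r | s

(p | ~r) -> (((r | p) -> ~r) -> (r | s))
= ~(p | ~r) | (((r | p) -> ~r) -> (r | s))   (eliminate ->)
= ~(p | ~r) | ~((r | p) -> ~r) | r | s   (eliminate ->)
= ~(p | ~r) | ~(~(r | p) | ~r) | r | s   (eliminate ->)
= (~p & ~~r) | ~(~(r | p) | ~r) | r | s   (De Morgan)
= (~p & r) | ~(~(r | p) | ~r) | r | s   (double negation)
= (~p & r) | (~~(r | p) & ~~r) | r | s   (De Morgan)
= (~p & r) | ((r | p) & ~~r) | r | s   (double negation)
= (~p & r) | ((r | p) & r) | r | s   (double negation)
= (~p & r) | (r & r) | (p & r) | r | s   (distribute & over |)
= r | s   (simplify)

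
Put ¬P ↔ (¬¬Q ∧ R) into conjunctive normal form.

¬P ↔ (¬¬Q ∧ R)
= (¬P → (¬¬Q ∧ R)) ∧ ((¬¬Q ∧ R) → ¬P)   — eliminate ↔
= (¬¬P ∨ (¬¬Q ∧ R)) ∧ ((¬¬Q ∧ R) → ¬P)   — eliminate →
= (¬¬P ∨ (¬¬Q ∧ R)) ∧ (¬(¬¬Q ∧ R) ∨ ¬P)   — eliminate →
= (P ∨ (¬¬Q ∧ R)) ∧ (¬(¬¬Q ∧ R) ∨ ¬P)   — double negation
= (P ∨ (Q ∧ R)) ∧ (¬(¬¬Q ∧ R) ∨ ¬P)   — double negation
= (P ∨ (Q ∧ R)) ∧ (¬¬¬Q ∨ ¬R ∨ ¬P)   — De Morgan
= (P ∨ (Q ∧ R)) ∧ (¬Q ∨ ¬R ∨ ¬P)   — double negation
= (P ∨ Q) ∧ (P ∨ R) ∧ (¬Q ∨ ¬R ∨ ¬P)   — distribute ∨ over ∧

(P ∨ Q) ∧ (P ∨ R) ∧ (¬Q ∨ ¬R ∨ ¬P)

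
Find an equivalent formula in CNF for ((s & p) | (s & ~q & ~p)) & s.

((s & p) | (s & ~q & ~p)) & s
= (s | s) & (s | ~q) & (s | ~p) & (p | s) & (p | ~q) & (p | ~p) & s
= s & (p | ~q)

s & (p | ~q)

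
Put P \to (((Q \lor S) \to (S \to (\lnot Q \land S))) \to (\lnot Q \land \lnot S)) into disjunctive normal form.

\lnot P \lor (Q \land S) \lor (\lnot Q \land \lnot S)

P \to (((Q \lor S) \to (S \to (\lnot Q \land S))) \to (\lnot Q \land \lnot S))
⇔ \lnot P \lor (((Q \lor S) \to (S \to (\lnot Q \land S))) \to (\lnot Q \land \lnot S))   — eliminate \to
⇔ \lnot P \lor \lnot ((Q \lor S) \to (S \to (\lnot Q \land S))) \lor (\lnot Q \land \lnot S)   — eliminate \to
⇔ \lnot P \lor \lnot (\lnot (Q \lor S) \lor (S \to (\lnot Q \land S))) \lor (\lnot Q \land \lnot S)   — eliminate \to
⇔ \lnot P \lor \lnot (\lnot (Q \lor S) \lor \lnot S \lor (\lnot Q \land S)) \lor (\lnot Q \land \lnot S)   — eliminate \to
⇔ \lnot P \lor (\lnot \lnot (Q \lor S) \land \lnot \lnot S \land \lnot (\lnot Q \land S)) \lor (\lnot Q \land \lnot S)   — De Morgan
⇔ \lnot P \lor ((Q \lor S) \land \lnot \lnot S \land \lnot (\lnot Q \land S)) \lor (\lnot Q \land \lnot S)   — double negation
⇔ \lnot P \lor ((Q \lor S) \land S \land \lnot (\lnot Q \land S)) \lor (\lnot Q \land \lnot S)   — double negation
⇔ \lnot P \lor ((Q \lor S) \land S \land (\lnot \lnot Q \lor \lnot S)) \lor (\lnot Q \land \lnot S)   — De Morgan
⇔ \lnot P \lor ((Q \lor S) \land S \land (Q \lor \lnot S)) \lor (\lnot Q \land \lnot S)   — double negation
⇔ \lnot P \lor (Q \land S \land Q) \lor (Q \land S \land \lnot S) \lor (S \land S \land Q) \lor (S \land S \land \lnot S) \lor (\lnot Q \land \lnot S)   — distribute \land over \lor
⇔ \lnot P \lor (Q \land S) \lor (\lnot Q \land \lnot S)   — simplify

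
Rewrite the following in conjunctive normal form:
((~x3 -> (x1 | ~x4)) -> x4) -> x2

~x4 | x2

((~x3 -> (x1 | ~x4)) -> x4) -> x2
≡ ~((~x3 -> (x1 | ~x4)) -> x4) | x2
≡ ~(~(~x3 -> (x1 | ~x4)) | x4) | x2
≡ ~(~(~~x3 | x1 | ~x4) | x4) | x2
≡ (~~(~~x3 | x1 | ~x4) & ~x4) | x2
≡ ((~~x3 | x1 | ~x4) & ~x4) | x2
≡ ((x3 | x1 | ~x4) & ~x4) | x2
≡ (x3 | x1 | ~x4 | x2) & (~x4 | x2)
≡ ~x4 | x2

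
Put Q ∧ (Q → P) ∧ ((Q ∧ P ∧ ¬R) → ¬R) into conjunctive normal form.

Q ∧ (¬Q ∨ P)

Q ∧ (Q → P) ∧ ((Q ∧ P ∧ ¬R) → ¬R)
≡ Q ∧ (¬Q ∨ P) ∧ ((Q ∧ P ∧ ¬R) → ¬R)   (eliminate →)
≡ Q ∧ (¬Q ∨ P) ∧ (¬(Q ∧ P ∧ ¬R) ∨ ¬R)   (eliminate →)
≡ Q ∧ (¬Q ∨ P) ∧ (¬Q ∨ ¬P ∨ ¬¬R ∨ ¬R)   (De Morgan)
≡ Q ∧ (¬Q ∨ P) ∧ (¬Q ∨ ¬P ∨ R ∨ ¬R)   (double negation)
≡ Q ∧ (¬Q ∨ P)   (simplify)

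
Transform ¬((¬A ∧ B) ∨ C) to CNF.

¬((¬A ∧ B) ∨ C)
≡ ¬(¬A ∧ B) ∧ ¬C
≡ (¬¬A ∨ ¬B) ∧ ¬C
≡ (A ∨ ¬B) ∧ ¬C

(A ∨ ¬B) ∧ ¬C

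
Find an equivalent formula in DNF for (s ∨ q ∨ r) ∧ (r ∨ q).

q ∨ r

(s ∨ q ∨ r) ∧ (r ∨ q)
≡ (s ∧ r) ∨ (s ∧ q) ∨ (q ∧ r) ∨ (q ∧ q) ∨ (r ∧ r) ∨ (r ∧ q)   [distribute ∧ over ∨]
≡ q ∨ r   [simplify]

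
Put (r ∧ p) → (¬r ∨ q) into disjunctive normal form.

(r ∧ p) → (¬r ∨ q)
≡ ¬(r ∧ p) ∨ ¬r ∨ q
≡ ¬r ∨ ¬p ∨ ¬r ∨ q
≡ ¬r ∨ ¬p ∨ q

¬r ∨ ¬p ∨ q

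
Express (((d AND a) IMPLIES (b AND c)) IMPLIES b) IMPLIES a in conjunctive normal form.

(((d AND a) IMPLIES (b AND c)) IMPLIES b) IMPLIES a
⇔ NOT (((d AND a) IMPLIES (b AND c)) IMPLIES b) OR a
⇔ NOT (NOT ((d AND a) IMPLIES (b AND c)) OR b) OR a
⇔ NOT (NOT (NOT (d AND a) OR (b AND c)) OR b) OR a
⇔ (NOT NOT (NOT (d AND a) OR (b AND c)) AND NOT b) OR a
⇔ ((NOT (d AND a) OR (b AND c)) AND NOT b) OR a
⇔ ((NOT d OR NOT a OR (b AND c)) AND NOT b) OR a
⇔ (NOT d OR NOT a OR b OR a) AND (NOT d OR NOT a OR c OR a) AND (NOT b OR a)
⇔ NOT b OR a

NOT b OR a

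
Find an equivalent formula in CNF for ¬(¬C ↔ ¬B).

¬(¬C ↔ ¬B)
≡ ¬((¬C → ¬B) ∧ (¬B → ¬C))   [eliminate ↔]
≡ ¬((¬¬C ∨ ¬B) ∧ (¬B → ¬C))   [eliminate →]
≡ ¬((¬¬C ∨ ¬B) ∧ (¬¬B ∨ ¬C))   [eliminate →]
≡ ¬(¬¬C ∨ ¬B) ∨ ¬(¬¬B ∨ ¬C)   [De Morgan]
≡ (¬¬¬C ∧ ¬¬B) ∨ ¬(¬¬B ∨ ¬C)   [De Morgan]
≡ (¬C ∧ ¬¬B) ∨ ¬(¬¬B ∨ ¬C)   [double negation]
≡ (¬C ∧ B) ∨ ¬(¬¬B ∨ ¬C)   [double negation]
≡ (¬C ∧ B) ∨ (¬¬¬B ∧ ¬¬C)   [De Morgan]
≡ (¬C ∧ B) ∨ (¬B ∧ ¬¬C)   [double negation]
≡ (¬C ∧ B) ∨ (¬B ∧ C)   [double negation]
≡ (¬C ∨ ¬B) ∧ (¬C ∨ C) ∧ (B ∨ ¬B) ∧ (B ∨ C)   [distribute ∨ over ∧]
≡ (¬C ∨ ¬B) ∧ (B ∨ C)   [simplify]

(¬C ∨ ¬B) ∧ (B ∨ C)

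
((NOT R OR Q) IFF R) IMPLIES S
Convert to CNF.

NOT R OR NOT Q OR S

((NOT R OR Q) IFF R) IMPLIES S
= NOT ((NOT R OR Q) IFF R) OR S   — eliminate IMPLIES
= NOT (((NOT R OR Q) IMPLIES R) AND (R IMPLIES (NOT R OR Q))) OR S   — eliminate IFF
= NOT ((NOT (NOT R OR Q) OR R) AND (R IMPLIES (NOT R OR Q))) OR S   — eliminate IMPLIES
= NOT ((NOT (NOT R OR Q) OR R) AND (NOT R OR NOT R OR Q)) OR S   — eliminate IMPLIES
= NOT (NOT (NOT R OR Q) OR R) OR NOT (NOT R OR NOT R OR Q) OR S   — De Morgan
= (NOT NOT (NOT R OR Q) AND NOT R) OR NOT (NOT R OR NOT R OR Q) OR S   — De Morgan
= ((NOT R OR Q) AND NOT R) OR NOT (NOT R OR NOT R OR Q) OR S   — double negation
= ((NOT R OR Q) AND NOT R) OR (NOT NOT R AND NOT NOT R AND NOT Q) OR S   — De Morgan
= ((NOT R OR Q) AND NOT R) OR (R AND NOT NOT R AND NOT Q) OR S   — double negation
= ((NOT R OR Q) AND NOT R) OR (R AND R AND NOT Q) OR S   — double negation
= (NOT R OR Q OR R OR S) AND (NOT R OR Q OR R OR S) AND (NOT R OR Q OR NOT Q OR S) AND (NOT R OR R OR S) AND (NOT R OR R OR S) AND (NOT R OR NOT Q OR S)   — distribute OR over AND
= NOT R OR NOT Q OR S   — simplify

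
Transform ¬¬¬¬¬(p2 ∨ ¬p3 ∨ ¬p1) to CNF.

¬¬¬¬¬(p2 ∨ ¬p3 ∨ ¬p1)
≡ ¬¬¬(p2 ∨ ¬p3 ∨ ¬p1)   (double negation)
≡ ¬(p2 ∨ ¬p3 ∨ ¬p1)   (double negation)
≡ ¬p2 ∧ ¬¬p3 ∧ ¬¬p1   (De Morgan)
≡ ¬p2 ∧ p3 ∧ ¬¬p1   (double negation)
≡ ¬p2 ∧ p3 ∧ p1   (double negation)

¬p2 ∧ p3 ∧ p1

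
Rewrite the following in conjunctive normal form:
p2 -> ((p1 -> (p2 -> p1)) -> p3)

(~p2 | p1 | p3) & (~p2 | ~p1 | p3)

p2 -> ((p1 -> (p2 -> p1)) -> p3)
≡ ~p2 | ((p1 -> (p2 -> p1)) -> p3)   (eliminate ->)
≡ ~p2 | ~(p1 -> (p2 -> p1)) | p3   (eliminate ->)
≡ ~p2 | ~(~p1 | (p2 -> p1)) | p3   (eliminate ->)
≡ ~p2 | ~(~p1 | ~p2 | p1) | p3   (eliminate ->)
≡ ~p2 | (~~p1 & ~~p2 & ~p1) | p3   (De Morgan)
≡ ~p2 | (p1 & ~~p2 & ~p1) | p3   (double negation)
≡ ~p2 | (p1 & p2 & ~p1) | p3   (double negation)
≡ (~p2 | p1 | p3) & (~p2 | p2 | p3) & (~p2 | ~p1 | p3)   (distribute | over &)
≡ (~p2 | p1 | p3) & (~p2 | ~p1 | p3)   (simplify)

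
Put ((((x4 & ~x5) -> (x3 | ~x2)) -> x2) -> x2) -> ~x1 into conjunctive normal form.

(x2 | ~x1) & (~x2 | ~x1)

((((x4 & ~x5) -> (x3 | ~x2)) -> x2) -> x2) -> ~x1
= ~((((x4 & ~x5) -> (x3 | ~x2)) -> x2) -> x2) | ~x1   [eliminate ->]
= ~(~(((x4 & ~x5) -> (x3 | ~x2)) -> x2) | x2) | ~x1   [eliminate ->]
= ~(~(~((x4 & ~x5) -> (x3 | ~x2)) | x2) | x2) | ~x1   [eliminate ->]
= ~(~(~(~(x4 & ~x5) | x3 | ~x2) | x2) | x2) | ~x1   [eliminate ->]
= (~~(~(~(x4 & ~x5) | x3 | ~x2) | x2) & ~x2) | ~x1   [De Morgan]
= ((~(~(x4 & ~x5) | x3 | ~x2) | x2) & ~x2) | ~x1   [double negation]
= (((~~(x4 & ~x5) & ~x3 & ~~x2) | x2) & ~x2) | ~x1   [De Morgan]
= (((x4 & ~x5 & ~x3 & ~~x2) | x2) & ~x2) | ~x1   [double negation]
= (((x4 & ~x5 & ~x3 & x2) | x2) & ~x2) | ~x1   [double negation]
= (x4 | x2 | ~x1) & (~x5 | x2 | ~x1) & (~x3 | x2 | ~x1) & (x2 | x2 | ~x1) & (~x2 | ~x1)   [distribute | over &]
= (x2 | ~x1) & (~x2 | ~x1)   [simplify]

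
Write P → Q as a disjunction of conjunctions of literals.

¬P ∨ Q

P → Q
≡ ¬P ∨ Q   — eliminate →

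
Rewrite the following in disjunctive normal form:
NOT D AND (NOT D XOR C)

NOT D AND (NOT D XOR C)
⇔ NOT D AND ((NOT D AND NOT C) OR (NOT NOT D AND C))   [expand XOR]
⇔ NOT D AND ((NOT D AND NOT C) OR (D AND C))   [double negation]
⇔ (NOT D AND NOT D AND NOT C) OR (NOT D AND D AND C)   [distribute AND over OR]
⇔ NOT D AND NOT C   [simplify]

NOT D AND NOT C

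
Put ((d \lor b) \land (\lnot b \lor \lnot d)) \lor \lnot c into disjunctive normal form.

(d \land \lnot b) \lor (b \land \lnot d) \lor \lnot c

((d \lor b) \land (\lnot b \lor \lnot d)) \lor \lnot c
= (d \land \lnot b) \lor (d \land \lnot d) \lor (b \land \lnot b) \lor (b \land \lnot d) \lor \lnot c   [distribute \land over \lor]
= (d \land \lnot b) \lor (b \land \lnot d) \lor \lnot c   [simplify]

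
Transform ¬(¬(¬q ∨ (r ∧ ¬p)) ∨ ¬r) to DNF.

(¬q ∧ r) ∨ (r ∧ ¬p)

¬(¬(¬q ∨ (r ∧ ¬p)) ∨ ¬r)
≡ ¬¬(¬q ∨ (r ∧ ¬p)) ∧ ¬¬r
≡ (¬q ∨ (r ∧ ¬p)) ∧ ¬¬r
≡ (¬q ∨ (r ∧ ¬p)) ∧ r
≡ (¬q ∧ r) ∨ (r ∧ ¬p ∧ r)
≡ (¬q ∧ r) ∨ (r ∧ ¬p)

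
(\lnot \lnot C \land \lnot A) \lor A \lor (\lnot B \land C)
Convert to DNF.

(C \land \lnot A) \lor A \lor (\lnot B \land C)

(\lnot \lnot C \land \lnot A) \lor A \lor (\lnot B \land C)
= (C \land \lnot A) \lor A \lor (\lnot B \land C)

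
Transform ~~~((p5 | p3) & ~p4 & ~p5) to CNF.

~p3 | p4 | p5

~~~((p5 | p3) & ~p4 & ~p5)
⇔ ~((p5 | p3) & ~p4 & ~p5)   [double negation]
⇔ ~(p5 | p3) | ~~p4 | ~~p5   [De Morgan]
⇔ (~p5 & ~p3) | ~~p4 | ~~p5   [De Morgan]
⇔ (~p5 & ~p3) | p4 | ~~p5   [double negation]
⇔ (~p5 & ~p3) | p4 | p5   [double negation]
⇔ (~p5 | p4 | p5) & (~p3 | p4 | p5)   [distribute | over &]
⇔ ~p3 | p4 | p5   [simplify]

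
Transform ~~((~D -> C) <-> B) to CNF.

(~D | B) & (~C | B) & (~B | D | C)

~~((~D -> C) <-> B)
= ~~(((~D -> C) -> B) & (B -> (~D -> C)))   — eliminate <->
= ~~((~(~D -> C) | B) & (B -> (~D -> C)))   — eliminate ->
= ~~((~(~~D | C) | B) & (B -> (~D -> C)))   — eliminate ->
= ~~((~(~~D | C) | B) & (~B | (~D -> C)))   — eliminate ->
= ~~((~(~~D | C) | B) & (~B | ~~D | C))   — eliminate ->
= (~(~~D | C) | B) & (~B | ~~D | C)   — double negation
= ((~~~D & ~C) | B) & (~B | ~~D | C)   — De Morgan
= ((~D & ~C) | B) & (~B | ~~D | C)   — double negation
= ((~D & ~C) | B) & (~B | D | C)   — double negation
= (~D | B) & (~C | B) & (~B | D | C)   — distribute | over &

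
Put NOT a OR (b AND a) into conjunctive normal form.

NOT a OR (b AND a)
≡ (NOT a OR b) AND (NOT a OR a)   [distribute OR over AND]
≡ NOT a OR b   [simplify]

NOT a OR b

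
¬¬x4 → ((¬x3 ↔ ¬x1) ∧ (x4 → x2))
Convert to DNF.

¬¬x4 → ((¬x3 ↔ ¬x1) ∧ (x4 → x2))
⇔ ¬¬¬x4 ∨ ((¬x3 ↔ ¬x1) ∧ (x4 → x2))   [eliminate →]
⇔ ¬¬¬x4 ∨ ((¬x3 → ¬x1) ∧ (¬x1 → ¬x3) ∧ (x4 → x2))   [eliminate ↔]
⇔ ¬¬¬x4 ∨ ((¬¬x3 ∨ ¬x1) ∧ (¬x1 → ¬x3) ∧ (x4 → x2))   [eliminate →]
⇔ ¬¬¬x4 ∨ ((¬¬x3 ∨ ¬x1) ∧ (¬¬x1 ∨ ¬x3) ∧ (x4 → x2))   [eliminate →]
⇔ ¬¬¬x4 ∨ ((¬¬x3 ∨ ¬x1) ∧ (¬¬x1 ∨ ¬x3) ∧ (¬x4 ∨ x2))   [eliminate →]
⇔ ¬x4 ∨ ((¬¬x3 ∨ ¬x1) ∧ (¬¬x1 ∨ ¬x3) ∧ (¬x4 ∨ x2))   [double negation]
⇔ ¬x4 ∨ ((x3 ∨ ¬x1) ∧ (¬¬x1 ∨ ¬x3) ∧ (¬x4 ∨ x2))   [double negation]
⇔ ¬x4 ∨ ((x3 ∨ ¬x1) ∧ (x1 ∨ ¬x3) ∧ (¬x4 ∨ x2))   [double negation]
⇔ ¬x4 ∨ (x3 ∧ x1 ∧ ¬x4) ∨ (x3 ∧ x1 ∧ x2) ∨ (x3 ∧ ¬x3 ∧ ¬x4) ∨ (x3 ∧ ¬x3 ∧ x2) ∨ (¬x1 ∧ x1 ∧ ¬x4) ∨ (¬x1 ∧ x1 ∧ x2) ∨ (¬x1 ∧ ¬x3 ∧ ¬x4) ∨ (¬x1 ∧ ¬x3 ∧ x2)   [distribute ∧ over ∨]
⇔ ¬x4 ∨ (x3 ∧ x1 ∧ x2) ∨ (¬x1 ∧ ¬x3 ∧ x2)   [simplify]

¬x4 ∨ (x3 ∧ x1 ∧ x2) ∨ (¬x1 ∧ ¬x3 ∧ x2)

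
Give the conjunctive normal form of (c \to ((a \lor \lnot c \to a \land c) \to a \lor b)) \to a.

(c \to ((a \lor \lnot c \to a \land c) \to a \lor b)) \to a
≡ \lnot (c \to ((a \lor \lnot c \to a \land c) \to a \lor b)) \lor a   [eliminate \to]
≡ \lnot (\lnot c \lor ((a \lor \lnot c \to a \land c) \to a \lor b)) \lor a   [eliminate \to]
≡ \lnot (\lnot c \lor \lnot (a \lor \lnot c \to a \land c) \lor a \lor b) \lor a   [eliminate \to]
≡ \lnot (\lnot c \lor \lnot (\lnot (a \lor \lnot c) \lor a \land c) \lor a \lor b) \lor a   [eliminate \to]
≡ \lnot \lnot c \land \lnot \lnot (\lnot (a \lor \lnot c) \lor a \land c) \land \lnot a \land \lnot b \lor a   [De Morgan]
≡ c \land \lnot \lnot (\lnot (a \lor \lnot c) \lor a \land c) \land \lnot a \land \lnot b \lor a   [double negation]
≡ c \land (\lnot (a \lor \lnot c) \lor a \land c) \land \lnot a \land \lnot b \lor a   [double negation]
≡ c \land (\lnot a \land \lnot \lnot c \lor a \land c) \land \lnot a \land \lnot b \lor a   [De Morgan]
≡ c \land (\lnot a \land c \lor a \land c) \land \lnot a \land \lnot b \lor a   [double negation]
≡ (c \lor a) \land (\lnot a \lor a \lor a) \land (\lnot a \lor c \lor a) \land (c \lor a \lor a) \land (c \lor c \lor a) \land (\lnot a \lor a) \land (\lnot b \lor a)   [distribute \lor over \land]
≡ (c \lor a) \land (\lnot b \lor a)   [simplify]

(c \lor a) \land (\lnot b \lor a)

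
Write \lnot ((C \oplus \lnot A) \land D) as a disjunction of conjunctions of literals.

(\lnot C \land A) \lor (\lnot A \land C) \lor \lnot D

\lnot ((C \oplus \lnot A) \land D)
= \lnot (((C \land \lnot \lnot A) \lor (\lnot C \land \lnot A)) \land D)   [expand \oplus]
= \lnot ((C \land \lnot \lnot A) \lor (\lnot C \land \lnot A)) \lor \lnot D   [De Morgan]
= (\lnot (C \land \lnot \lnot A) \land \lnot (\lnot C \land \lnot A)) \lor \lnot D   [De Morgan]
= ((\lnot C \lor \lnot \lnot \lnot A) \land \lnot (\lnot C \land \lnot A)) \lor \lnot D   [De Morgan]
= ((\lnot C \lor \lnot A) \land \lnot (\lnot C \land \lnot A)) \lor \lnot D   [double negation]
= ((\lnot C \lor \lnot A) \land (\lnot \lnot C \lor \lnot \lnot A)) \lor \lnot D   [De Morgan]
= ((\lnot C \lor \lnot A) \land (C \lor \lnot \lnot A)) \lor \lnot D   [double negation]
= ((\lnot C \lor \lnot A) \land (C \lor A)) \lor \lnot D   [double negation]
= (\lnot C \land C) \lor (\lnot C \land A) \lor (\lnot A \land C) \lor (\lnot A \land A) \lor \lnot D   [distribute \land over \lor]
= (\lnot C \land A) \lor (\lnot A \land C) \lor \lnot D   [simplify]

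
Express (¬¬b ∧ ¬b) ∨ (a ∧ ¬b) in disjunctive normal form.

(¬¬b ∧ ¬b) ∨ (a ∧ ¬b)
≡ (b ∧ ¬b) ∨ (a ∧ ¬b)   (double negation)
≡ a ∧ ¬b   (simplify)

a ∧ ¬b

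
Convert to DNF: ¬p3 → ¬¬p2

p3 ∨ p2

¬p3 → ¬¬p2
⇔ ¬¬p3 ∨ ¬¬p2
⇔ p3 ∨ ¬¬p2
⇔ p3 ∨ p2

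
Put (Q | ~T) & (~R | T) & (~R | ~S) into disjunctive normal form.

(Q & ~R) | (Q & T & ~S) | (~T & ~R)

(Q | ~T) & (~R | T) & (~R | ~S)
≡ (Q & ~R & ~R) | (Q & ~R & ~S) | (Q & T & ~R) | (Q & T & ~S) | (~T & ~R & ~R) | (~T & ~R & ~S) | (~T & T & ~R) | (~T & T & ~S)   [distribute & over |]
≡ (Q & ~R) | (Q & T & ~S) | (~T & ~R)   [simplify]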